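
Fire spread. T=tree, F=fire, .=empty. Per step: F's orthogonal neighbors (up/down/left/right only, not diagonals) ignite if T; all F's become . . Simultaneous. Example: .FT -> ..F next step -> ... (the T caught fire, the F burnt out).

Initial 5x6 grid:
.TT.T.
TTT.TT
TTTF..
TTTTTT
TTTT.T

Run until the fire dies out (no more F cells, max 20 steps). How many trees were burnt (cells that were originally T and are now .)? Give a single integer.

Answer: 19

Derivation:
Step 1: +2 fires, +1 burnt (F count now 2)
Step 2: +5 fires, +2 burnt (F count now 5)
Step 3: +6 fires, +5 burnt (F count now 6)
Step 4: +5 fires, +6 burnt (F count now 5)
Step 5: +1 fires, +5 burnt (F count now 1)
Step 6: +0 fires, +1 burnt (F count now 0)
Fire out after step 6
Initially T: 22, now '.': 27
Total burnt (originally-T cells now '.'): 19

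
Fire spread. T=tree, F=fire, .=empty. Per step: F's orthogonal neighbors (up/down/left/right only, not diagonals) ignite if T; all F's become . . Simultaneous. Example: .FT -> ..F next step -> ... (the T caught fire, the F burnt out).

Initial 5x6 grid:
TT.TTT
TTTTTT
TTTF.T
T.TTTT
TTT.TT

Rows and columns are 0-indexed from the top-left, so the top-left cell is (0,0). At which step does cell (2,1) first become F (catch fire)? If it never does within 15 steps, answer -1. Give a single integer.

Step 1: cell (2,1)='T' (+3 fires, +1 burnt)
Step 2: cell (2,1)='F' (+6 fires, +3 burnt)
  -> target ignites at step 2
Step 3: cell (2,1)='.' (+7 fires, +6 burnt)
Step 4: cell (2,1)='.' (+7 fires, +7 burnt)
Step 5: cell (2,1)='.' (+2 fires, +7 burnt)
Step 6: cell (2,1)='.' (+0 fires, +2 burnt)
  fire out at step 6

2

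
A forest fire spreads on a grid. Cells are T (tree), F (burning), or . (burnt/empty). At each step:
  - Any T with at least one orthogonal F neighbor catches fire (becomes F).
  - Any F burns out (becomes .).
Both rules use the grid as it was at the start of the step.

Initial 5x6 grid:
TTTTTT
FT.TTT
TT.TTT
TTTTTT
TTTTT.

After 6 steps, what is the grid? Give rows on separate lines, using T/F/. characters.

Step 1: 3 trees catch fire, 1 burn out
  FTTTTT
  .F.TTT
  FT.TTT
  TTTTTT
  TTTTT.
Step 2: 3 trees catch fire, 3 burn out
  .FTTTT
  ...TTT
  .F.TTT
  FTTTTT
  TTTTT.
Step 3: 3 trees catch fire, 3 burn out
  ..FTTT
  ...TTT
  ...TTT
  .FTTTT
  FTTTT.
Step 4: 3 trees catch fire, 3 burn out
  ...FTT
  ...TTT
  ...TTT
  ..FTTT
  .FTTT.
Step 5: 4 trees catch fire, 3 burn out
  ....FT
  ...FTT
  ...TTT
  ...FTT
  ..FTT.
Step 6: 5 trees catch fire, 4 burn out
  .....F
  ....FT
  ...FTT
  ....FT
  ...FT.

.....F
....FT
...FTT
....FT
...FT.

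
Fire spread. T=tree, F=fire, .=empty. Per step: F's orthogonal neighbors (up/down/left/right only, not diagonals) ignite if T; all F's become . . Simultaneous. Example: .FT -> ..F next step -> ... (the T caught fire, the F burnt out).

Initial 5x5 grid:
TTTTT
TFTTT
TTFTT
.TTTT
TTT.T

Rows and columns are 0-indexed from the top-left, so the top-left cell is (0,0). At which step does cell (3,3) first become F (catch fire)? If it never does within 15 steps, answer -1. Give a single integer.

Step 1: cell (3,3)='T' (+6 fires, +2 burnt)
Step 2: cell (3,3)='F' (+8 fires, +6 burnt)
  -> target ignites at step 2
Step 3: cell (3,3)='.' (+4 fires, +8 burnt)
Step 4: cell (3,3)='.' (+3 fires, +4 burnt)
Step 5: cell (3,3)='.' (+0 fires, +3 burnt)
  fire out at step 5

2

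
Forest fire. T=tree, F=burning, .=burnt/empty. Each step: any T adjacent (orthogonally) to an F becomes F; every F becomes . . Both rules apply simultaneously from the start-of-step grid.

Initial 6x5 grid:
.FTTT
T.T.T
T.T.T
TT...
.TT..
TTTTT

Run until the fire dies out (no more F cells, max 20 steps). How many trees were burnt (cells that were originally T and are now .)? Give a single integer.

Answer: 7

Derivation:
Step 1: +1 fires, +1 burnt (F count now 1)
Step 2: +2 fires, +1 burnt (F count now 2)
Step 3: +2 fires, +2 burnt (F count now 2)
Step 4: +1 fires, +2 burnt (F count now 1)
Step 5: +1 fires, +1 burnt (F count now 1)
Step 6: +0 fires, +1 burnt (F count now 0)
Fire out after step 6
Initially T: 18, now '.': 19
Total burnt (originally-T cells now '.'): 7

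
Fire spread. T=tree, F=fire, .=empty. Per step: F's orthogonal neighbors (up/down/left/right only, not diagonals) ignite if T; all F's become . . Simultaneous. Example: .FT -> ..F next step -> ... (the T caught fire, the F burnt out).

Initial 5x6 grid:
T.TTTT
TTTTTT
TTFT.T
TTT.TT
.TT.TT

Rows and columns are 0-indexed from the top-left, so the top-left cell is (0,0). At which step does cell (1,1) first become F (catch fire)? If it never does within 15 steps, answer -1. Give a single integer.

Step 1: cell (1,1)='T' (+4 fires, +1 burnt)
Step 2: cell (1,1)='F' (+6 fires, +4 burnt)
  -> target ignites at step 2
Step 3: cell (1,1)='.' (+5 fires, +6 burnt)
Step 4: cell (1,1)='.' (+3 fires, +5 burnt)
Step 5: cell (1,1)='.' (+2 fires, +3 burnt)
Step 6: cell (1,1)='.' (+1 fires, +2 burnt)
Step 7: cell (1,1)='.' (+2 fires, +1 burnt)
Step 8: cell (1,1)='.' (+1 fires, +2 burnt)
Step 9: cell (1,1)='.' (+0 fires, +1 burnt)
  fire out at step 9

2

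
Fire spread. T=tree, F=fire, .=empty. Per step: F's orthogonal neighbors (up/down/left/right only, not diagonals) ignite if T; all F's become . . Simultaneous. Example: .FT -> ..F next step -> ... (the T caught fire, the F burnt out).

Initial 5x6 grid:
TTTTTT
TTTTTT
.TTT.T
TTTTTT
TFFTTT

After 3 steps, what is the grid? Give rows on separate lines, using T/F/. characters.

Step 1: 4 trees catch fire, 2 burn out
  TTTTTT
  TTTTTT
  .TTT.T
  TFFTTT
  F..FTT
Step 2: 5 trees catch fire, 4 burn out
  TTTTTT
  TTTTTT
  .FFT.T
  F..FTT
  ....FT
Step 3: 5 trees catch fire, 5 burn out
  TTTTTT
  TFFTTT
  ...F.T
  ....FT
  .....F

TTTTTT
TFFTTT
...F.T
....FT
.....F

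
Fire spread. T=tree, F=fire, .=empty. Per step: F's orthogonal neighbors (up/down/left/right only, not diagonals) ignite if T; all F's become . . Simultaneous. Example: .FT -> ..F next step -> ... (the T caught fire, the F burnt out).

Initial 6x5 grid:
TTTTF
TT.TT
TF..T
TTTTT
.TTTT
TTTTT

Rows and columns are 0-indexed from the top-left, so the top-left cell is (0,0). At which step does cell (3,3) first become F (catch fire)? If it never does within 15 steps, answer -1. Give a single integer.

Step 1: cell (3,3)='T' (+5 fires, +2 burnt)
Step 2: cell (3,3)='T' (+8 fires, +5 burnt)
Step 3: cell (3,3)='F' (+5 fires, +8 burnt)
  -> target ignites at step 3
Step 4: cell (3,3)='.' (+4 fires, +5 burnt)
Step 5: cell (3,3)='.' (+2 fires, +4 burnt)
Step 6: cell (3,3)='.' (+0 fires, +2 burnt)
  fire out at step 6

3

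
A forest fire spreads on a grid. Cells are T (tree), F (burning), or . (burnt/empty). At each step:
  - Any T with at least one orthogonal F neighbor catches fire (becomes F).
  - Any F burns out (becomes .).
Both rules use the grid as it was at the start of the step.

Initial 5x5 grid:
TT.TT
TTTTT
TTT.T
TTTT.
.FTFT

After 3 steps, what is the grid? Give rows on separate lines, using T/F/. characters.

Step 1: 4 trees catch fire, 2 burn out
  TT.TT
  TTTTT
  TTT.T
  TFTF.
  ..F.F
Step 2: 3 trees catch fire, 4 burn out
  TT.TT
  TTTTT
  TFT.T
  F.F..
  .....
Step 3: 3 trees catch fire, 3 burn out
  TT.TT
  TFTTT
  F.F.T
  .....
  .....

TT.TT
TFTTT
F.F.T
.....
.....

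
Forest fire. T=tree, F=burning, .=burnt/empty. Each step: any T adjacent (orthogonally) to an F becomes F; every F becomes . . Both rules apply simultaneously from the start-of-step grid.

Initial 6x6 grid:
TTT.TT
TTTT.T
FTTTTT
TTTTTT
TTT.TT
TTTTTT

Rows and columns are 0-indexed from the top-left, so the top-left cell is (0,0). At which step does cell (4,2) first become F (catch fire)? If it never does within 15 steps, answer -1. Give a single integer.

Step 1: cell (4,2)='T' (+3 fires, +1 burnt)
Step 2: cell (4,2)='T' (+5 fires, +3 burnt)
Step 3: cell (4,2)='T' (+6 fires, +5 burnt)
Step 4: cell (4,2)='F' (+6 fires, +6 burnt)
  -> target ignites at step 4
Step 5: cell (4,2)='.' (+3 fires, +6 burnt)
Step 6: cell (4,2)='.' (+4 fires, +3 burnt)
Step 7: cell (4,2)='.' (+3 fires, +4 burnt)
Step 8: cell (4,2)='.' (+2 fires, +3 burnt)
Step 9: cell (4,2)='.' (+0 fires, +2 burnt)
  fire out at step 9

4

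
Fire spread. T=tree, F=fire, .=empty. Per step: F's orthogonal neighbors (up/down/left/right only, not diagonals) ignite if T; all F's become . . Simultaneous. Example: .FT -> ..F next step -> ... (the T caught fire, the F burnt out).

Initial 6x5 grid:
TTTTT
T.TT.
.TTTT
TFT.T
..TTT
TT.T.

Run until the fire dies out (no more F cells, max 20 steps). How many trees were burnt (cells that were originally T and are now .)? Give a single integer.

Answer: 19

Derivation:
Step 1: +3 fires, +1 burnt (F count now 3)
Step 2: +2 fires, +3 burnt (F count now 2)
Step 3: +3 fires, +2 burnt (F count now 3)
Step 4: +5 fires, +3 burnt (F count now 5)
Step 5: +3 fires, +5 burnt (F count now 3)
Step 6: +2 fires, +3 burnt (F count now 2)
Step 7: +1 fires, +2 burnt (F count now 1)
Step 8: +0 fires, +1 burnt (F count now 0)
Fire out after step 8
Initially T: 21, now '.': 28
Total burnt (originally-T cells now '.'): 19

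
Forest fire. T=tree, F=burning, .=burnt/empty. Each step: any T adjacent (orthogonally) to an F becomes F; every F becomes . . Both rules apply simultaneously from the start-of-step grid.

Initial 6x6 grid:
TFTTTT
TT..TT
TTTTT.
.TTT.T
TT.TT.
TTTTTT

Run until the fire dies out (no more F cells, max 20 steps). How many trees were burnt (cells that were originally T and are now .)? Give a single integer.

Answer: 27

Derivation:
Step 1: +3 fires, +1 burnt (F count now 3)
Step 2: +3 fires, +3 burnt (F count now 3)
Step 3: +4 fires, +3 burnt (F count now 4)
Step 4: +5 fires, +4 burnt (F count now 5)
Step 5: +5 fires, +5 burnt (F count now 5)
Step 6: +3 fires, +5 burnt (F count now 3)
Step 7: +2 fires, +3 burnt (F count now 2)
Step 8: +1 fires, +2 burnt (F count now 1)
Step 9: +1 fires, +1 burnt (F count now 1)
Step 10: +0 fires, +1 burnt (F count now 0)
Fire out after step 10
Initially T: 28, now '.': 35
Total burnt (originally-T cells now '.'): 27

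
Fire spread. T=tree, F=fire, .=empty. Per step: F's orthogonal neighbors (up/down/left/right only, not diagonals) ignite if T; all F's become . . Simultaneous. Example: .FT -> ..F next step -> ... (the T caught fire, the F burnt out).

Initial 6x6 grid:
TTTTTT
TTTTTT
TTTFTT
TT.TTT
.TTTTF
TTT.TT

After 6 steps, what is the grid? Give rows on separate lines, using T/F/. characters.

Step 1: 7 trees catch fire, 2 burn out
  TTTTTT
  TTTFTT
  TTF.FT
  TT.FTF
  .TTTF.
  TTT.TF
Step 2: 8 trees catch fire, 7 burn out
  TTTFTT
  TTF.FT
  TF...F
  TT..F.
  .TTF..
  TTT.F.
Step 3: 7 trees catch fire, 8 burn out
  TTF.FT
  TF...F
  F.....
  TF....
  .TF...
  TTT...
Step 4: 6 trees catch fire, 7 burn out
  TF...F
  F.....
  ......
  F.....
  .F....
  TTF...
Step 5: 2 trees catch fire, 6 burn out
  F.....
  ......
  ......
  ......
  ......
  TF....
Step 6: 1 trees catch fire, 2 burn out
  ......
  ......
  ......
  ......
  ......
  F.....

......
......
......
......
......
F.....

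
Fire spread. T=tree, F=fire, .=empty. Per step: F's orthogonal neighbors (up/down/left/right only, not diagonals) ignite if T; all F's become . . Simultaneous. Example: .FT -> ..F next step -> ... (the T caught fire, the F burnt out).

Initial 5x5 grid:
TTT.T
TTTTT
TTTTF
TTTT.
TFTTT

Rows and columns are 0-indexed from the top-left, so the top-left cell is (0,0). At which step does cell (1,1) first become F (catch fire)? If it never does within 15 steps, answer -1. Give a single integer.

Step 1: cell (1,1)='T' (+5 fires, +2 burnt)
Step 2: cell (1,1)='T' (+8 fires, +5 burnt)
Step 3: cell (1,1)='F' (+4 fires, +8 burnt)
  -> target ignites at step 3
Step 4: cell (1,1)='.' (+3 fires, +4 burnt)
Step 5: cell (1,1)='.' (+1 fires, +3 burnt)
Step 6: cell (1,1)='.' (+0 fires, +1 burnt)
  fire out at step 6

3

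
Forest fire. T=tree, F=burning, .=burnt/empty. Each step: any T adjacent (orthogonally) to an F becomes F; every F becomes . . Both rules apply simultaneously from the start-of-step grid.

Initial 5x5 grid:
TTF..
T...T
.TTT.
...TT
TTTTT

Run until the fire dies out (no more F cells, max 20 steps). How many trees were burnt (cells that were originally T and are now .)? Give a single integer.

Step 1: +1 fires, +1 burnt (F count now 1)
Step 2: +1 fires, +1 burnt (F count now 1)
Step 3: +1 fires, +1 burnt (F count now 1)
Step 4: +0 fires, +1 burnt (F count now 0)
Fire out after step 4
Initially T: 14, now '.': 14
Total burnt (originally-T cells now '.'): 3

Answer: 3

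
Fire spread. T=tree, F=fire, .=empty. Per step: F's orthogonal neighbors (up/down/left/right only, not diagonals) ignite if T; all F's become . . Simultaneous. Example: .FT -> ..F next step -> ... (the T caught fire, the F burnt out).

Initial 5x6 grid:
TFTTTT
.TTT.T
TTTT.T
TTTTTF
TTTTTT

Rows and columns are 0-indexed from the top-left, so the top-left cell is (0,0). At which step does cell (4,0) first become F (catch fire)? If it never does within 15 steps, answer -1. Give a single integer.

Step 1: cell (4,0)='T' (+6 fires, +2 burnt)
Step 2: cell (4,0)='T' (+6 fires, +6 burnt)
Step 3: cell (4,0)='T' (+9 fires, +6 burnt)
Step 4: cell (4,0)='T' (+3 fires, +9 burnt)
Step 5: cell (4,0)='F' (+1 fires, +3 burnt)
  -> target ignites at step 5
Step 6: cell (4,0)='.' (+0 fires, +1 burnt)
  fire out at step 6

5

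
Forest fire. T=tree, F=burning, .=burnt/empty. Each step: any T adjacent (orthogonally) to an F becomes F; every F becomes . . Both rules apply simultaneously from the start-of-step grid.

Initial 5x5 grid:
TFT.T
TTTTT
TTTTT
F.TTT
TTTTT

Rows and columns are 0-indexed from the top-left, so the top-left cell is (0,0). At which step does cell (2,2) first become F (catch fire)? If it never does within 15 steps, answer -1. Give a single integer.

Step 1: cell (2,2)='T' (+5 fires, +2 burnt)
Step 2: cell (2,2)='T' (+4 fires, +5 burnt)
Step 3: cell (2,2)='F' (+3 fires, +4 burnt)
  -> target ignites at step 3
Step 4: cell (2,2)='.' (+4 fires, +3 burnt)
Step 5: cell (2,2)='.' (+4 fires, +4 burnt)
Step 6: cell (2,2)='.' (+1 fires, +4 burnt)
Step 7: cell (2,2)='.' (+0 fires, +1 burnt)
  fire out at step 7

3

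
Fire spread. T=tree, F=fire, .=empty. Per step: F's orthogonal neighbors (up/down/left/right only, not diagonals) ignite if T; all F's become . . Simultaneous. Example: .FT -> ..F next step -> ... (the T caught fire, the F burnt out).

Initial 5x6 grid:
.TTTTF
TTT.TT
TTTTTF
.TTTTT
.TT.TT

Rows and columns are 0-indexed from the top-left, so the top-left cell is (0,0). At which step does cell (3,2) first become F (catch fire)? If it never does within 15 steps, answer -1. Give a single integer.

Step 1: cell (3,2)='T' (+4 fires, +2 burnt)
Step 2: cell (3,2)='T' (+5 fires, +4 burnt)
Step 3: cell (3,2)='T' (+4 fires, +5 burnt)
Step 4: cell (3,2)='F' (+4 fires, +4 burnt)
  -> target ignites at step 4
Step 5: cell (3,2)='.' (+4 fires, +4 burnt)
Step 6: cell (3,2)='.' (+2 fires, +4 burnt)
Step 7: cell (3,2)='.' (+0 fires, +2 burnt)
  fire out at step 7

4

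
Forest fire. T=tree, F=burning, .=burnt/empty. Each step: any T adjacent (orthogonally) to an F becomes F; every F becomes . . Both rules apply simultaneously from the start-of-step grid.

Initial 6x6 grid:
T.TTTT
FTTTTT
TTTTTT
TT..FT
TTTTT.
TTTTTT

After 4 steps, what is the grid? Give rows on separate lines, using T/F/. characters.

Step 1: 6 trees catch fire, 2 burn out
  F.TTTT
  .FTTTT
  FTTTFT
  TT...F
  TTTTF.
  TTTTTT
Step 2: 8 trees catch fire, 6 burn out
  ..TTTT
  ..FTFT
  .FTF.F
  FT....
  TTTF..
  TTTTFT
Step 3: 10 trees catch fire, 8 burn out
  ..FTFT
  ...F.F
  ..F...
  .F....
  FTF...
  TTTF.F
Step 4: 5 trees catch fire, 10 burn out
  ...F.F
  ......
  ......
  ......
  .F....
  FTF...

...F.F
......
......
......
.F....
FTF...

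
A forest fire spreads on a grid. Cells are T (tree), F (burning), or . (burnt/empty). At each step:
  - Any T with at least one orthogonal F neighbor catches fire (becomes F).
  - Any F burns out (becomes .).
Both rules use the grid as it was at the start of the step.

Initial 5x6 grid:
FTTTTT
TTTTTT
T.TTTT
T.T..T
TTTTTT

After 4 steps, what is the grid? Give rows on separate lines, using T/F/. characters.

Step 1: 2 trees catch fire, 1 burn out
  .FTTTT
  FTTTTT
  T.TTTT
  T.T..T
  TTTTTT
Step 2: 3 trees catch fire, 2 burn out
  ..FTTT
  .FTTTT
  F.TTTT
  T.T..T
  TTTTTT
Step 3: 3 trees catch fire, 3 burn out
  ...FTT
  ..FTTT
  ..TTTT
  F.T..T
  TTTTTT
Step 4: 4 trees catch fire, 3 burn out
  ....FT
  ...FTT
  ..FTTT
  ..T..T
  FTTTTT

....FT
...FTT
..FTTT
..T..T
FTTTTT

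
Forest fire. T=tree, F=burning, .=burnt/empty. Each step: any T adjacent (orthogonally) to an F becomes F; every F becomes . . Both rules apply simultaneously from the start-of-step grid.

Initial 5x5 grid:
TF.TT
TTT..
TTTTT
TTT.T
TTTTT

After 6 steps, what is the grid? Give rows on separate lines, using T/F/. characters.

Step 1: 2 trees catch fire, 1 burn out
  F..TT
  TFT..
  TTTTT
  TTT.T
  TTTTT
Step 2: 3 trees catch fire, 2 burn out
  ...TT
  F.F..
  TFTTT
  TTT.T
  TTTTT
Step 3: 3 trees catch fire, 3 burn out
  ...TT
  .....
  F.FTT
  TFT.T
  TTTTT
Step 4: 4 trees catch fire, 3 burn out
  ...TT
  .....
  ...FT
  F.F.T
  TFTTT
Step 5: 3 trees catch fire, 4 burn out
  ...TT
  .....
  ....F
  ....T
  F.FTT
Step 6: 2 trees catch fire, 3 burn out
  ...TT
  .....
  .....
  ....F
  ...FT

...TT
.....
.....
....F
...FT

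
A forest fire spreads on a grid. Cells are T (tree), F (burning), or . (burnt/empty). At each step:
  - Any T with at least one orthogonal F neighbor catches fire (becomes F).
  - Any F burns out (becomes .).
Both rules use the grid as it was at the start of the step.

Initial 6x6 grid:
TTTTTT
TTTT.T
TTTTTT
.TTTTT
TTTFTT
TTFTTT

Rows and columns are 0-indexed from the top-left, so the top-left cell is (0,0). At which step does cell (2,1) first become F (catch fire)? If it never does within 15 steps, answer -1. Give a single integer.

Step 1: cell (2,1)='T' (+5 fires, +2 burnt)
Step 2: cell (2,1)='T' (+7 fires, +5 burnt)
Step 3: cell (2,1)='T' (+7 fires, +7 burnt)
Step 4: cell (2,1)='F' (+4 fires, +7 burnt)
  -> target ignites at step 4
Step 5: cell (2,1)='.' (+5 fires, +4 burnt)
Step 6: cell (2,1)='.' (+3 fires, +5 burnt)
Step 7: cell (2,1)='.' (+1 fires, +3 burnt)
Step 8: cell (2,1)='.' (+0 fires, +1 burnt)
  fire out at step 8

4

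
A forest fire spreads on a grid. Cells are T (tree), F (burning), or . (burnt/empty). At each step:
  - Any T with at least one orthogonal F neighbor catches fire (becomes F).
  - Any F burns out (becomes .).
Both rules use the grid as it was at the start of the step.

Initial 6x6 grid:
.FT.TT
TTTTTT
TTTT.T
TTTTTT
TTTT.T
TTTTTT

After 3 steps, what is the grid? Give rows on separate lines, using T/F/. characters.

Step 1: 2 trees catch fire, 1 burn out
  ..F.TT
  TFTTTT
  TTTT.T
  TTTTTT
  TTTT.T
  TTTTTT
Step 2: 3 trees catch fire, 2 burn out
  ....TT
  F.FTTT
  TFTT.T
  TTTTTT
  TTTT.T
  TTTTTT
Step 3: 4 trees catch fire, 3 burn out
  ....TT
  ...FTT
  F.FT.T
  TFTTTT
  TTTT.T
  TTTTTT

....TT
...FTT
F.FT.T
TFTTTT
TTTT.T
TTTTTT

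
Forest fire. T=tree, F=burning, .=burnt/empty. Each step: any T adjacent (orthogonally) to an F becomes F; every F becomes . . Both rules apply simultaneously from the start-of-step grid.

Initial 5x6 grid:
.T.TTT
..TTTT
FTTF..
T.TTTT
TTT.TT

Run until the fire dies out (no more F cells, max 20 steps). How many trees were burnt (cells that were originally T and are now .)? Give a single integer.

Step 1: +5 fires, +2 burnt (F count now 5)
Step 2: +6 fires, +5 burnt (F count now 6)
Step 3: +6 fires, +6 burnt (F count now 6)
Step 4: +2 fires, +6 burnt (F count now 2)
Step 5: +0 fires, +2 burnt (F count now 0)
Fire out after step 5
Initially T: 20, now '.': 29
Total burnt (originally-T cells now '.'): 19

Answer: 19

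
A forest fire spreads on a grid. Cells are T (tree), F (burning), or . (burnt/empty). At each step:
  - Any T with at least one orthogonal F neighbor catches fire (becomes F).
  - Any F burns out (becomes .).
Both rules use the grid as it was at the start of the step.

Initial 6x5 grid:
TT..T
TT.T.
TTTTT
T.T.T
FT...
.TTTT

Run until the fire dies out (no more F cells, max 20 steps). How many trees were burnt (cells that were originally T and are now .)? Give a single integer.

Answer: 18

Derivation:
Step 1: +2 fires, +1 burnt (F count now 2)
Step 2: +2 fires, +2 burnt (F count now 2)
Step 3: +3 fires, +2 burnt (F count now 3)
Step 4: +4 fires, +3 burnt (F count now 4)
Step 5: +4 fires, +4 burnt (F count now 4)
Step 6: +2 fires, +4 burnt (F count now 2)
Step 7: +1 fires, +2 burnt (F count now 1)
Step 8: +0 fires, +1 burnt (F count now 0)
Fire out after step 8
Initially T: 19, now '.': 29
Total burnt (originally-T cells now '.'): 18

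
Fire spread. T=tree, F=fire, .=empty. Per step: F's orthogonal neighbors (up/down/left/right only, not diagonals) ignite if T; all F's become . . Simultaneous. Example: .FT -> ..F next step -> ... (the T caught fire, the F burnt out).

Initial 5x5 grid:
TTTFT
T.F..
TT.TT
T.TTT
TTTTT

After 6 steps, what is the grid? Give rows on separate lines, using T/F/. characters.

Step 1: 2 trees catch fire, 2 burn out
  TTF.F
  T....
  TT.TT
  T.TTT
  TTTTT
Step 2: 1 trees catch fire, 2 burn out
  TF...
  T....
  TT.TT
  T.TTT
  TTTTT
Step 3: 1 trees catch fire, 1 burn out
  F....
  T....
  TT.TT
  T.TTT
  TTTTT
Step 4: 1 trees catch fire, 1 burn out
  .....
  F....
  TT.TT
  T.TTT
  TTTTT
Step 5: 1 trees catch fire, 1 burn out
  .....
  .....
  FT.TT
  T.TTT
  TTTTT
Step 6: 2 trees catch fire, 1 burn out
  .....
  .....
  .F.TT
  F.TTT
  TTTTT

.....
.....
.F.TT
F.TTT
TTTTT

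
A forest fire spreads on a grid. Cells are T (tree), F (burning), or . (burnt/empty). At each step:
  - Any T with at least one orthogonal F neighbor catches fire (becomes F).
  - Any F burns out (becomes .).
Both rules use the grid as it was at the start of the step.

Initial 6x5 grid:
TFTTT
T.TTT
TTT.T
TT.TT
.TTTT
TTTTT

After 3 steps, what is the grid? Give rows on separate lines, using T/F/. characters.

Step 1: 2 trees catch fire, 1 burn out
  F.FTT
  T.TTT
  TTT.T
  TT.TT
  .TTTT
  TTTTT
Step 2: 3 trees catch fire, 2 burn out
  ...FT
  F.FTT
  TTT.T
  TT.TT
  .TTTT
  TTTTT
Step 3: 4 trees catch fire, 3 burn out
  ....F
  ...FT
  FTF.T
  TT.TT
  .TTTT
  TTTTT

....F
...FT
FTF.T
TT.TT
.TTTT
TTTTT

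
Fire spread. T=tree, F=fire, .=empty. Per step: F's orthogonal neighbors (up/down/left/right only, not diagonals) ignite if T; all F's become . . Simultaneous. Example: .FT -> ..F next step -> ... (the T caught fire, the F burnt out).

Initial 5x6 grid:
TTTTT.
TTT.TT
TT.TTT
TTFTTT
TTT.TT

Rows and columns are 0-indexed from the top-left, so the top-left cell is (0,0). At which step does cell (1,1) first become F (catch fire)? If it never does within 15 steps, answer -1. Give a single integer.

Step 1: cell (1,1)='T' (+3 fires, +1 burnt)
Step 2: cell (1,1)='T' (+5 fires, +3 burnt)
Step 3: cell (1,1)='F' (+6 fires, +5 burnt)
  -> target ignites at step 3
Step 4: cell (1,1)='.' (+6 fires, +6 burnt)
Step 5: cell (1,1)='.' (+4 fires, +6 burnt)
Step 6: cell (1,1)='.' (+1 fires, +4 burnt)
Step 7: cell (1,1)='.' (+0 fires, +1 burnt)
  fire out at step 7

3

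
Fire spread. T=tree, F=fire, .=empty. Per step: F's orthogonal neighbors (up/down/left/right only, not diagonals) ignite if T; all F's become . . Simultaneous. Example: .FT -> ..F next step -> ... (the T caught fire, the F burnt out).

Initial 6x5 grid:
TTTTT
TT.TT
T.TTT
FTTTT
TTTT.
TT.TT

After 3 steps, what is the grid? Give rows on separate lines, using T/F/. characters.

Step 1: 3 trees catch fire, 1 burn out
  TTTTT
  TT.TT
  F.TTT
  .FTTT
  FTTT.
  TT.TT
Step 2: 4 trees catch fire, 3 burn out
  TTTTT
  FT.TT
  ..TTT
  ..FTT
  .FTT.
  FT.TT
Step 3: 6 trees catch fire, 4 burn out
  FTTTT
  .F.TT
  ..FTT
  ...FT
  ..FT.
  .F.TT

FTTTT
.F.TT
..FTT
...FT
..FT.
.F.TT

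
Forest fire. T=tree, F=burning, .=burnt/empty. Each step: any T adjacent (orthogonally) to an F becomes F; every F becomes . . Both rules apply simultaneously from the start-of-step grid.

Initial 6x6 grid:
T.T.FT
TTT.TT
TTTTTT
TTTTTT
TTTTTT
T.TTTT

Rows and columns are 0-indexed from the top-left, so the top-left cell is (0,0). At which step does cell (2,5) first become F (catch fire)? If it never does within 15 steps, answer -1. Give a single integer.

Step 1: cell (2,5)='T' (+2 fires, +1 burnt)
Step 2: cell (2,5)='T' (+2 fires, +2 burnt)
Step 3: cell (2,5)='F' (+3 fires, +2 burnt)
  -> target ignites at step 3
Step 4: cell (2,5)='.' (+4 fires, +3 burnt)
Step 5: cell (2,5)='.' (+6 fires, +4 burnt)
Step 6: cell (2,5)='.' (+7 fires, +6 burnt)
Step 7: cell (2,5)='.' (+4 fires, +7 burnt)
Step 8: cell (2,5)='.' (+2 fires, +4 burnt)
Step 9: cell (2,5)='.' (+1 fires, +2 burnt)
Step 10: cell (2,5)='.' (+0 fires, +1 burnt)
  fire out at step 10

3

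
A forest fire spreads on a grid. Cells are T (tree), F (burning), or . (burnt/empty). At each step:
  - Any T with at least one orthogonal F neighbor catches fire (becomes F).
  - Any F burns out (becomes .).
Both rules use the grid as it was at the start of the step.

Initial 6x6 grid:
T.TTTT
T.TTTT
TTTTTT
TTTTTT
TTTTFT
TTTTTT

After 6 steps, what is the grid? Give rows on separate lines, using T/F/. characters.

Step 1: 4 trees catch fire, 1 burn out
  T.TTTT
  T.TTTT
  TTTTTT
  TTTTFT
  TTTF.F
  TTTTFT
Step 2: 6 trees catch fire, 4 burn out
  T.TTTT
  T.TTTT
  TTTTFT
  TTTF.F
  TTF...
  TTTF.F
Step 3: 6 trees catch fire, 6 burn out
  T.TTTT
  T.TTFT
  TTTF.F
  TTF...
  TF....
  TTF...
Step 4: 7 trees catch fire, 6 burn out
  T.TTFT
  T.TF.F
  TTF...
  TF....
  F.....
  TF....
Step 5: 6 trees catch fire, 7 burn out
  T.TF.F
  T.F...
  TF....
  F.....
  ......
  F.....
Step 6: 2 trees catch fire, 6 burn out
  T.F...
  T.....
  F.....
  ......
  ......
  ......

T.F...
T.....
F.....
......
......
......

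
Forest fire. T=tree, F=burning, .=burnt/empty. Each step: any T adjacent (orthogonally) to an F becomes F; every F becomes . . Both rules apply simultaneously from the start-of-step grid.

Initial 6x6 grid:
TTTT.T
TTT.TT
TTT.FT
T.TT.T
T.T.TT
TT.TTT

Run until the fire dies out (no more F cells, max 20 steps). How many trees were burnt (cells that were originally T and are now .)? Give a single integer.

Step 1: +2 fires, +1 burnt (F count now 2)
Step 2: +2 fires, +2 burnt (F count now 2)
Step 3: +2 fires, +2 burnt (F count now 2)
Step 4: +2 fires, +2 burnt (F count now 2)
Step 5: +1 fires, +2 burnt (F count now 1)
Step 6: +1 fires, +1 burnt (F count now 1)
Step 7: +0 fires, +1 burnt (F count now 0)
Fire out after step 7
Initially T: 27, now '.': 19
Total burnt (originally-T cells now '.'): 10

Answer: 10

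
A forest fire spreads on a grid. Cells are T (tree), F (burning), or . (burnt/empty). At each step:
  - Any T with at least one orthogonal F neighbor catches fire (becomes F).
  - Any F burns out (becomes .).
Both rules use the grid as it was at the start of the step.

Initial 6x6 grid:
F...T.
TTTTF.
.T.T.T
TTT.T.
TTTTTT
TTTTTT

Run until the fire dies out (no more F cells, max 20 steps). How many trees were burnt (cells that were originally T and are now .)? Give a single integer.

Step 1: +3 fires, +2 burnt (F count now 3)
Step 2: +3 fires, +3 burnt (F count now 3)
Step 3: +1 fires, +3 burnt (F count now 1)
Step 4: +1 fires, +1 burnt (F count now 1)
Step 5: +3 fires, +1 burnt (F count now 3)
Step 6: +3 fires, +3 burnt (F count now 3)
Step 7: +3 fires, +3 burnt (F count now 3)
Step 8: +2 fires, +3 burnt (F count now 2)
Step 9: +3 fires, +2 burnt (F count now 3)
Step 10: +1 fires, +3 burnt (F count now 1)
Step 11: +0 fires, +1 burnt (F count now 0)
Fire out after step 11
Initially T: 24, now '.': 35
Total burnt (originally-T cells now '.'): 23

Answer: 23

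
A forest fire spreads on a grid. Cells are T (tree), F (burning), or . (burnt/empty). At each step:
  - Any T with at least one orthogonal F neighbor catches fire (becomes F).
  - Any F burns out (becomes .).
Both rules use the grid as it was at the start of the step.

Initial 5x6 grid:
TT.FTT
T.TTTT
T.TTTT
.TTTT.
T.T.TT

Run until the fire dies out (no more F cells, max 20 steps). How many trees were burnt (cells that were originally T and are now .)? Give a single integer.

Step 1: +2 fires, +1 burnt (F count now 2)
Step 2: +4 fires, +2 burnt (F count now 4)
Step 3: +4 fires, +4 burnt (F count now 4)
Step 4: +3 fires, +4 burnt (F count now 3)
Step 5: +3 fires, +3 burnt (F count now 3)
Step 6: +1 fires, +3 burnt (F count now 1)
Step 7: +0 fires, +1 burnt (F count now 0)
Fire out after step 7
Initially T: 22, now '.': 25
Total burnt (originally-T cells now '.'): 17

Answer: 17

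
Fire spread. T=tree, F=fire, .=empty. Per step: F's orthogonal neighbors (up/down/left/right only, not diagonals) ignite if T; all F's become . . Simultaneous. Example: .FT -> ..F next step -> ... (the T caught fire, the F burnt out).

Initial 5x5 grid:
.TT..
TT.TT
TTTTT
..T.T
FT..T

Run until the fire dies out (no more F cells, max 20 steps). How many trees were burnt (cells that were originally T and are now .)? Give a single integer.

Answer: 1

Derivation:
Step 1: +1 fires, +1 burnt (F count now 1)
Step 2: +0 fires, +1 burnt (F count now 0)
Fire out after step 2
Initially T: 15, now '.': 11
Total burnt (originally-T cells now '.'): 1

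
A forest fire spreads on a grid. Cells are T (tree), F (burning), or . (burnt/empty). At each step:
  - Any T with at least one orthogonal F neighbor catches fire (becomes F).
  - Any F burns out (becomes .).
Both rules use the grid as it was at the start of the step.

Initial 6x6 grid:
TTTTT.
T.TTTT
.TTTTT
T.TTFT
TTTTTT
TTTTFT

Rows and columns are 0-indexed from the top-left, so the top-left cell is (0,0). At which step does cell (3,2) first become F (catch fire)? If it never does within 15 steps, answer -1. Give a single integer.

Step 1: cell (3,2)='T' (+6 fires, +2 burnt)
Step 2: cell (3,2)='F' (+7 fires, +6 burnt)
  -> target ignites at step 2
Step 3: cell (3,2)='.' (+6 fires, +7 burnt)
Step 4: cell (3,2)='.' (+5 fires, +6 burnt)
Step 5: cell (3,2)='.' (+2 fires, +5 burnt)
Step 6: cell (3,2)='.' (+2 fires, +2 burnt)
Step 7: cell (3,2)='.' (+1 fires, +2 burnt)
Step 8: cell (3,2)='.' (+1 fires, +1 burnt)
Step 9: cell (3,2)='.' (+0 fires, +1 burnt)
  fire out at step 9

2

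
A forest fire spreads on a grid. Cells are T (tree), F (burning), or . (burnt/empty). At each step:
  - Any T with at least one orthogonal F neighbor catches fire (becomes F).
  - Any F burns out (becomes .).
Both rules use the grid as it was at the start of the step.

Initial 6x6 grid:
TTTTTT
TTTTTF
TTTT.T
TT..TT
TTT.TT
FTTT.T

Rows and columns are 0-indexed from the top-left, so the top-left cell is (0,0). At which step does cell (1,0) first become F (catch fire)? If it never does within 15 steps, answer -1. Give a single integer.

Step 1: cell (1,0)='T' (+5 fires, +2 burnt)
Step 2: cell (1,0)='T' (+6 fires, +5 burnt)
Step 3: cell (1,0)='T' (+9 fires, +6 burnt)
Step 4: cell (1,0)='F' (+7 fires, +9 burnt)
  -> target ignites at step 4
Step 5: cell (1,0)='.' (+2 fires, +7 burnt)
Step 6: cell (1,0)='.' (+0 fires, +2 burnt)
  fire out at step 6

4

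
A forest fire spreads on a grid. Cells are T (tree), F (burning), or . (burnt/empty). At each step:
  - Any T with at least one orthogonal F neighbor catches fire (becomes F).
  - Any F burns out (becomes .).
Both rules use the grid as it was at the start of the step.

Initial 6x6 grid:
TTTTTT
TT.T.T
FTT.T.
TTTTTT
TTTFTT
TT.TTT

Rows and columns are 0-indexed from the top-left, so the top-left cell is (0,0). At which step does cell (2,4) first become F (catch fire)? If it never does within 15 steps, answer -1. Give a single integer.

Step 1: cell (2,4)='T' (+7 fires, +2 burnt)
Step 2: cell (2,4)='T' (+10 fires, +7 burnt)
Step 3: cell (2,4)='F' (+6 fires, +10 burnt)
  -> target ignites at step 3
Step 4: cell (2,4)='.' (+1 fires, +6 burnt)
Step 5: cell (2,4)='.' (+1 fires, +1 burnt)
Step 6: cell (2,4)='.' (+2 fires, +1 burnt)
Step 7: cell (2,4)='.' (+1 fires, +2 burnt)
Step 8: cell (2,4)='.' (+1 fires, +1 burnt)
Step 9: cell (2,4)='.' (+0 fires, +1 burnt)
  fire out at step 9

3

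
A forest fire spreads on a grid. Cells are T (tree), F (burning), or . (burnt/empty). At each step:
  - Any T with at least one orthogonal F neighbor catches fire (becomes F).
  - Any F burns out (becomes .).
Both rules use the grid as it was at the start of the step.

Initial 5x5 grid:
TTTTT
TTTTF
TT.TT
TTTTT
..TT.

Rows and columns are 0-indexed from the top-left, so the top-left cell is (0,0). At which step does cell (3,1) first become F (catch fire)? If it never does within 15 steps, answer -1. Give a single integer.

Step 1: cell (3,1)='T' (+3 fires, +1 burnt)
Step 2: cell (3,1)='T' (+4 fires, +3 burnt)
Step 3: cell (3,1)='T' (+3 fires, +4 burnt)
Step 4: cell (3,1)='T' (+5 fires, +3 burnt)
Step 5: cell (3,1)='F' (+4 fires, +5 burnt)
  -> target ignites at step 5
Step 6: cell (3,1)='.' (+1 fires, +4 burnt)
Step 7: cell (3,1)='.' (+0 fires, +1 burnt)
  fire out at step 7

5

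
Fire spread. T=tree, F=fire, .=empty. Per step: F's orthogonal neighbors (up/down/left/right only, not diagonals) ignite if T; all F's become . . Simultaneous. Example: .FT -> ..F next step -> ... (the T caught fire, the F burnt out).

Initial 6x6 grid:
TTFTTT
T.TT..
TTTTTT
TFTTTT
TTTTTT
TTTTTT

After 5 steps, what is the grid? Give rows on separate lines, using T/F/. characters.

Step 1: 7 trees catch fire, 2 burn out
  TF.FTT
  T.FT..
  TFTTTT
  F.FTTT
  TFTTTT
  TTTTTT
Step 2: 9 trees catch fire, 7 burn out
  F...FT
  T..F..
  F.FTTT
  ...FTT
  F.FTTT
  TFTTTT
Step 3: 7 trees catch fire, 9 burn out
  .....F
  F.....
  ...FTT
  ....FT
  ...FTT
  F.FTTT
Step 4: 4 trees catch fire, 7 burn out
  ......
  ......
  ....FT
  .....F
  ....FT
  ...FTT
Step 5: 3 trees catch fire, 4 burn out
  ......
  ......
  .....F
  ......
  .....F
  ....FT

......
......
.....F
......
.....F
....FT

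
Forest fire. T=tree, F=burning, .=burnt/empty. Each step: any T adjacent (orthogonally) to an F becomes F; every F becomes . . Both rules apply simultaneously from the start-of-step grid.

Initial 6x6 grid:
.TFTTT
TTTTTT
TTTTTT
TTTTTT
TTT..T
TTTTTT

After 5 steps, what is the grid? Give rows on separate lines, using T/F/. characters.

Step 1: 3 trees catch fire, 1 burn out
  .F.FTT
  TTFTTT
  TTTTTT
  TTTTTT
  TTT..T
  TTTTTT
Step 2: 4 trees catch fire, 3 burn out
  ....FT
  TF.FTT
  TTFTTT
  TTTTTT
  TTT..T
  TTTTTT
Step 3: 6 trees catch fire, 4 burn out
  .....F
  F...FT
  TF.FTT
  TTFTTT
  TTT..T
  TTTTTT
Step 4: 6 trees catch fire, 6 burn out
  ......
  .....F
  F...FT
  TF.FTT
  TTF..T
  TTTTTT
Step 5: 5 trees catch fire, 6 burn out
  ......
  ......
  .....F
  F...FT
  TF...T
  TTFTTT

......
......
.....F
F...FT
TF...T
TTFTTT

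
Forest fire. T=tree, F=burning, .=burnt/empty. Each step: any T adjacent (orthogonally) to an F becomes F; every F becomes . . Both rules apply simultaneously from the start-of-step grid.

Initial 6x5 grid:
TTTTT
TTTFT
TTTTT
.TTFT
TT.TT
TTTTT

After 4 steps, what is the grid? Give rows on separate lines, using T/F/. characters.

Step 1: 7 trees catch fire, 2 burn out
  TTTFT
  TTF.F
  TTTFT
  .TF.F
  TT.FT
  TTTTT
Step 2: 8 trees catch fire, 7 burn out
  TTF.F
  TF...
  TTF.F
  .F...
  TT..F
  TTTFT
Step 3: 6 trees catch fire, 8 burn out
  TF...
  F....
  TF...
  .....
  TF...
  TTF.F
Step 4: 4 trees catch fire, 6 burn out
  F....
  .....
  F....
  .....
  F....
  TF...

F....
.....
F....
.....
F....
TF...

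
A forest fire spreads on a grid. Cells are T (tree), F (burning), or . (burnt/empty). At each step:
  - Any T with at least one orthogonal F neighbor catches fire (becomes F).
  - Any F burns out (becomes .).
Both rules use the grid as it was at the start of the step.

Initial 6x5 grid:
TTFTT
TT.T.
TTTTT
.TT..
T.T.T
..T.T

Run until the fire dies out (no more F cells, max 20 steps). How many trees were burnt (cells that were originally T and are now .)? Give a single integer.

Step 1: +2 fires, +1 burnt (F count now 2)
Step 2: +4 fires, +2 burnt (F count now 4)
Step 3: +3 fires, +4 burnt (F count now 3)
Step 4: +4 fires, +3 burnt (F count now 4)
Step 5: +1 fires, +4 burnt (F count now 1)
Step 6: +1 fires, +1 burnt (F count now 1)
Step 7: +1 fires, +1 burnt (F count now 1)
Step 8: +0 fires, +1 burnt (F count now 0)
Fire out after step 8
Initially T: 19, now '.': 27
Total burnt (originally-T cells now '.'): 16

Answer: 16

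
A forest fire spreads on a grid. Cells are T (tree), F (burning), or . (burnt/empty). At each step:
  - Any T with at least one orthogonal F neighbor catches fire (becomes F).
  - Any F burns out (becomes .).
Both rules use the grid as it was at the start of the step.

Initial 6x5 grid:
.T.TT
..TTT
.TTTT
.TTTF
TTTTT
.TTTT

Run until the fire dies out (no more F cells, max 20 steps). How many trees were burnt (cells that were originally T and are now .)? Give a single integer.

Step 1: +3 fires, +1 burnt (F count now 3)
Step 2: +5 fires, +3 burnt (F count now 5)
Step 3: +6 fires, +5 burnt (F count now 6)
Step 4: +5 fires, +6 burnt (F count now 5)
Step 5: +2 fires, +5 burnt (F count now 2)
Step 6: +0 fires, +2 burnt (F count now 0)
Fire out after step 6
Initially T: 22, now '.': 29
Total burnt (originally-T cells now '.'): 21

Answer: 21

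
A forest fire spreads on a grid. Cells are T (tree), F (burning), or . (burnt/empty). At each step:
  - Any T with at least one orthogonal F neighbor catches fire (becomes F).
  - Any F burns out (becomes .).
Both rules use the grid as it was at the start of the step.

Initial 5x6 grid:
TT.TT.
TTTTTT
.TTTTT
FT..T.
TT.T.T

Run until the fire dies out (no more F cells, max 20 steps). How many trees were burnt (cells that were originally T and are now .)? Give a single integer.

Answer: 19

Derivation:
Step 1: +2 fires, +1 burnt (F count now 2)
Step 2: +2 fires, +2 burnt (F count now 2)
Step 3: +2 fires, +2 burnt (F count now 2)
Step 4: +4 fires, +2 burnt (F count now 4)
Step 5: +3 fires, +4 burnt (F count now 3)
Step 6: +4 fires, +3 burnt (F count now 4)
Step 7: +2 fires, +4 burnt (F count now 2)
Step 8: +0 fires, +2 burnt (F count now 0)
Fire out after step 8
Initially T: 21, now '.': 28
Total burnt (originally-T cells now '.'): 19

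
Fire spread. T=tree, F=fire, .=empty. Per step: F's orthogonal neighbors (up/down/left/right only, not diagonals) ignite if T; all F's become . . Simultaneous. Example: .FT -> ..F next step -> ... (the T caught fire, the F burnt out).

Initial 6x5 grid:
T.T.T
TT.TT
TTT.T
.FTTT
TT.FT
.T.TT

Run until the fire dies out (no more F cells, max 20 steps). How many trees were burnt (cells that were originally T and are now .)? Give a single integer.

Step 1: +6 fires, +2 burnt (F count now 6)
Step 2: +7 fires, +6 burnt (F count now 7)
Step 3: +2 fires, +7 burnt (F count now 2)
Step 4: +2 fires, +2 burnt (F count now 2)
Step 5: +2 fires, +2 burnt (F count now 2)
Step 6: +0 fires, +2 burnt (F count now 0)
Fire out after step 6
Initially T: 20, now '.': 29
Total burnt (originally-T cells now '.'): 19

Answer: 19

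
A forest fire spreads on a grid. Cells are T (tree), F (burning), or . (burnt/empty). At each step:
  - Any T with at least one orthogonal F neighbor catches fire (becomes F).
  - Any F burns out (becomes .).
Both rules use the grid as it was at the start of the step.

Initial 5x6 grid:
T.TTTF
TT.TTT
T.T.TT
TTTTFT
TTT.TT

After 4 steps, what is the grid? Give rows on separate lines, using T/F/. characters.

Step 1: 6 trees catch fire, 2 burn out
  T.TTF.
  TT.TTF
  T.T.FT
  TTTF.F
  TTT.FT
Step 2: 5 trees catch fire, 6 burn out
  T.TF..
  TT.TF.
  T.T..F
  TTF...
  TTT..F
Step 3: 5 trees catch fire, 5 burn out
  T.F...
  TT.F..
  T.F...
  TF....
  TTF...
Step 4: 2 trees catch fire, 5 burn out
  T.....
  TT....
  T.....
  F.....
  TF....

T.....
TT....
T.....
F.....
TF....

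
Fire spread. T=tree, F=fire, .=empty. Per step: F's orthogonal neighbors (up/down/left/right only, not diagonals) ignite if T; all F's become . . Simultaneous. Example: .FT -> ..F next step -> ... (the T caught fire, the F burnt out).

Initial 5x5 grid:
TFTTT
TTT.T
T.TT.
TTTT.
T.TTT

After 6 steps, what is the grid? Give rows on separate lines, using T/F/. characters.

Step 1: 3 trees catch fire, 1 burn out
  F.FTT
  TFT.T
  T.TT.
  TTTT.
  T.TTT
Step 2: 3 trees catch fire, 3 burn out
  ...FT
  F.F.T
  T.TT.
  TTTT.
  T.TTT
Step 3: 3 trees catch fire, 3 burn out
  ....F
  ....T
  F.FT.
  TTTT.
  T.TTT
Step 4: 4 trees catch fire, 3 burn out
  .....
  ....F
  ...F.
  FTFT.
  T.TTT
Step 5: 4 trees catch fire, 4 burn out
  .....
  .....
  .....
  .F.F.
  F.FTT
Step 6: 1 trees catch fire, 4 burn out
  .....
  .....
  .....
  .....
  ...FT

.....
.....
.....
.....
...FT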